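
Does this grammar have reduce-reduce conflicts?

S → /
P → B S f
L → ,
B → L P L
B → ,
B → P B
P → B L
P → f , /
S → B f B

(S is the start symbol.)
A reduce-reduce conflict occurs when an LR(0) state has two complete items [A → α .] and [B → β .] — both call for a reduction, and with no lookahead the parser cannot choose between them.

Augment with S' → S and build the canonical LR(0) collection (I0 = CLOSURE({[S' → . S]}), then GOTO on every symbol after a dot until no new states appear). It has 20 states:
  I0: { [B → . ,], [B → . L P L], [B → . P B], [L → . ,], [P → . B L], [P → . B S f], [P → . f , /], [S → . /], [S → . B f B], [S' → . S] }  — shift
  I1: { [B → , .], [L → , .] }  — 2 reduces
  I2: { [S → / .] }  — reduce
  I3: { [B → . ,], [B → . L P L], [B → . P B], [L → . ,], [P → . B L], [P → . B S f], [P → . f , /], [P → B . L], [P → B . S f], [S → . /], [S → . B f B], [S → B . f B] }  — shift
  I4: { [B → . ,], [B → . L P L], [B → . P B], [B → L . P L], [L → . ,], [P → . B L], [P → . B S f], [P → . f , /] }  — shift
  I5: { [B → . ,], [B → . L P L], [B → . P B], [B → P . B], [L → . ,], [P → . B L], [P → . B S f], [P → . f , /] }  — shift
  I6: { [S' → S .] }  — accept
  I7: { [P → f . , /] }  — shift
  I8: { [P → f , . /] }  — shift
  I9: { [P → f , / .] }  — reduce
  I10: { [B → . ,], [B → . L P L], [B → . P B], [B → P B .], [L → . ,], [P → . B L], [P → . B S f], [P → . f , /], [P → B . L], [P → B . S f], [S → . /], [S → . B f B] }  — shift, reduce
  I11: { [B → . ,], [B → . L P L], [B → . P B], [B → L . P L], [L → . ,], [P → . B L], [P → . B S f], [P → . f , /], [P → B L .] }  — shift, reduce
  I12: { [P → B S . f] }  — shift
  I13: { [P → B S f .] }  — reduce
  I14: { [B → . ,], [B → . L P L], [B → . P B], [L → . ,], [P → . B L], [P → . B S f], [P → . f , /], [P → B . L], [P → B . S f], [S → . /], [S → . B f B] }  — shift
  I15: { [B → . ,], [B → . L P L], [B → . P B], [B → L P . L], [B → P . B], [L → . ,], [P → . B L], [P → . B S f], [P → . f , /] }  — shift
  I16: { [B → . ,], [B → . L P L], [B → . P B], [B → L . P L], [B → L P L .], [L → . ,], [P → . B L], [P → . B S f], [P → . f , /] }  — shift, reduce
  I17: { [B → . ,], [B → . L P L], [B → . P B], [L → . ,], [P → . B L], [P → . B S f], [P → . f , /], [P → f . , /], [S → B f . B] }  — shift
  I18: { [B → , .], [L → , .], [P → f , . /] }  — shift, 2 reduces
  I19: { [B → . ,], [B → . L P L], [B → . P B], [L → . ,], [P → . B L], [P → . B S f], [P → . f , /], [P → B . L], [P → B . S f], [S → . /], [S → . B f B], [S → B f B .] }  — shift, reduce

I1 contains complete items [B → , .], [L → , .] — reduce-reduce conflict.
I18 contains complete items [B → , .], [L → , .] — reduce-reduce conflict.

Answer: Yes — I1: [B → , .] vs [L → , .]; I18: [B → , .] vs [L → , .]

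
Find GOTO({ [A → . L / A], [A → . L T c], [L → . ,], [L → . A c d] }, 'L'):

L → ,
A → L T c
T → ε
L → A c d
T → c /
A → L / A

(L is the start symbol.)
{ [A → L . / A], [A → L . T c], [T → . c /], [T → .] }

GOTO(I, 'L') = CLOSURE({ [A → αX.β] : [A → α.Xβ] ∈ I, X = 'L' })

Items with dot before 'L', with the dot advanced:
  [A → . L / A] → [A → L . / A]
  [A → . L T c] → [A → L . T c]
Closure of the advanced items:
  [A → L . T c] has the dot before T: add [T → .], [T → . c /]

GOTO = { [A → L . / A], [A → L . T c], [T → . c /], [T → .] }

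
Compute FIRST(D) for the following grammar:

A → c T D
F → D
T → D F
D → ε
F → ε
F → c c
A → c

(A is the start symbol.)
From D → ε:
  - ε-production, so ε ∈ FIRST(D)

Collecting: FIRST(D) = { ε }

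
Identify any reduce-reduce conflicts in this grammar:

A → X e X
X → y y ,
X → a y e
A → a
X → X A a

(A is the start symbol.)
Augment with A' → A and build the canonical LR(0) collection (I0 = CLOSURE({[A' → . A]}), then GOTO on every symbol after a dot until no new states appear). It has 14 states:
  I0: { [A → . X e X], [A → . a], [A' → . A], [X → . X A a], [X → . a y e], [X → . y y ,] }  — shift
  I1: { [A' → A .] }  — accept
  I2: { [A → . X e X], [A → . a], [A → X . e X], [X → . X A a], [X → . a y e], [X → . y y ,], [X → X . A a] }  — shift
  I3: { [A → a .], [X → a . y e] }  — shift, reduce
  I4: { [X → y . y ,] }  — shift
  I5: { [X → y y . ,] }  — shift
  I6: { [X → y y , .] }  — reduce
  I7: { [X → a y . e] }  — shift
  I8: { [X → a y e .] }  — reduce
  I9: { [X → X A . a] }  — shift
  I10: { [A → X e . X], [X → . X A a], [X → . a y e], [X → . y y ,] }  — shift
  I11: { [A → . X e X], [A → . a], [A → X e X .], [X → . X A a], [X → . a y e], [X → . y y ,], [X → X . A a] }  — shift, reduce
  I12: { [X → a . y e] }  — shift
  I13: { [X → X A a .] }  — reduce

No state contains more than one complete item.

Answer: No reduce-reduce conflicts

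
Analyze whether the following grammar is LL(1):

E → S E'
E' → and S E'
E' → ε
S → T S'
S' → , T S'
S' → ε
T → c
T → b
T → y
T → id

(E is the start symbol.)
A grammar is LL(1) if for each non-terminal N with multiple productions, the predict sets of those productions are pairwise disjoint, where PREDICT(N → α) = (FIRST(α) \ {ε}) ∪ (FOLLOW(N) if α ⇒* ε).

Relevant sets:
  FOLLOW(E') = { $ }
  FOLLOW(S') = { $, 'and' }

For E':
  PREDICT(E' → and S E') = { 'and' }
  PREDICT(E' → ε) = { $ }
For S':
  PREDICT(S' → ',' T S') = { ',' }
  PREDICT(S' → ε) = { $, 'and' }
For T:
  PREDICT(T → c) = { 'c' }
  PREDICT(T → b) = { 'b' }
  PREDICT(T → y) = { 'y' }
  PREDICT(T → id) = { 'id' }
E, S have a single production, so nothing to check there.

All predict sets are disjoint. The grammar IS LL(1).

Answer: Yes, the grammar is LL(1).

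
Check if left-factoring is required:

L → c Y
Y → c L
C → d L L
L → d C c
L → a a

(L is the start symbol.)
Left-factoring is needed when two productions for the same non-terminal
share a common prefix on the right-hand side.

Productions for L:
  L → c Y
  L → d C c
  L → a a

No common prefixes found.

Answer: No, left-factoring is not needed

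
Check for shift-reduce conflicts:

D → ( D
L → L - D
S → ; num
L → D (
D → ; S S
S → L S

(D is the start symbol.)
A shift-reduce conflict occurs when an LR(0) state has both:
  - a complete (reduce) item [A → α .] (dot at the end), and
  - a shift item [B → β . c γ] (dot before a terminal).

Augment with D' → D and build the canonical LR(0) collection (I0 = CLOSURE({[D' → . D]}), then GOTO on every symbol after a dot until no new states appear). It has 15 states:
  I0: { [D → . ( D], [D → . ; S S], [D' → . D] }  — shift
  I1: { [D → ( . D], [D → . ( D], [D → . ; S S] }  — shift
  I2: { [D → . ( D], [D → . ; S S], [D → ; . S S], [L → . D (], [L → . L - D], [S → . ; num], [S → . L S] }  — shift
  I3: { [D' → D .] }  — accept
  I4: { [D → . ( D], [D → . ; S S], [D → ; . S S], [L → . D (], [L → . L - D], [S → . ; num], [S → . L S], [S → ; . num] }  — shift
  I5: { [L → D . (] }  — shift
  I6: { [D → . ( D], [D → . ; S S], [L → . D (], [L → . L - D], [L → L . - D], [S → . ; num], [S → . L S], [S → L . S] }  — shift
  I7: { [D → . ( D], [D → . ; S S], [D → ; S . S], [L → . D (], [L → . L - D], [S → . ; num], [S → . L S] }  — shift
  I8: { [D → ; S S .] }  — reduce
  I9: { [D → . ( D], [D → . ; S S], [L → L - . D] }  — shift
  I10: { [S → L S .] }  — reduce
  I11: { [L → L - D .] }  — reduce
  I12: { [L → D ( .] }  — reduce
  I13: { [S → ; num .] }  — reduce
  I14: { [D → ( D .] }  — reduce

No state contains both a complete item and a shift item.

Answer: No shift-reduce conflicts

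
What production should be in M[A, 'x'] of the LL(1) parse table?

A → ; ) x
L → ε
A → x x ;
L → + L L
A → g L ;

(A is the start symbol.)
To find M[A, 'x'], we find productions for A where 'x' is in the predict set (PREDICT(N → α) = (FIRST(α) \ {ε}) ∪ (FOLLOW(N) if α ⇒* ε)).

A → ; ) x: PREDICT = { ';' }
A → x x ;: PREDICT = { 'x' }
  'x' is in predict set, so this production goes in M[A, 'x']
A → g L ;: PREDICT = { 'g' }

M[A, 'x'] = A → x x ;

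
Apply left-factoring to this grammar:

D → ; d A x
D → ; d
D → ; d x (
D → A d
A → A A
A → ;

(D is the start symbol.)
D → ; d D'
D' → A x
D' → ε
D' → x (
D → A d
A → A A
A → ;

Left-factoring transforms A → αβ₁ | αβ₂ into A → αA' and A' → β₁ | β₂
(α is the longest common prefix among the alternatives). Repeat until
no nonterminal has two alternatives with a common prefix.

Round 1: D has alternatives sharing prefix '; d'. Introduce D': D → ; d D'
  Add: D' → A x
  Add: D' → ε
  Add: D' → x (

No remaining common prefixes — done.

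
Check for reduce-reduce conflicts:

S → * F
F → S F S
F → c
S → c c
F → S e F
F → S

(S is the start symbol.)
No reduce-reduce conflicts

A reduce-reduce conflict occurs when an LR(0) state has two complete items [A → α .] and [B → β .] — both call for a reduction, and with no lookahead the parser cannot choose between them.

Augment with S' → S and build the canonical LR(0) collection (I0 = CLOSURE({[S' → . S]}), then GOTO on every symbol after a dot until no new states appear). It has 12 states:
  I0: { [S → . * F], [S → . c c], [S' → . S] }  — shift
  I1: { [F → . S F S], [F → . S e F], [F → . S], [F → . c], [S → * . F], [S → . * F], [S → . c c] }  — shift
  I2: { [S' → S .] }  — accept
  I3: { [S → c . c] }  — shift
  I4: { [S → c c .] }  — reduce
  I5: { [S → * F .] }  — reduce
  I6: { [F → . S F S], [F → . S e F], [F → . S], [F → . c], [F → S . F S], [F → S . e F], [F → S .], [S → . * F], [S → . c c] }  — shift, reduce
  I7: { [F → c .], [S → c . c] }  — shift, reduce
  I8: { [F → S F . S], [S → . * F], [S → . c c] }  — shift
  I9: { [F → . S F S], [F → . S e F], [F → . S], [F → . c], [F → S e . F], [S → . * F], [S → . c c] }  — shift
  I10: { [F → S e F .] }  — reduce
  I11: { [F → S F S .] }  — reduce

No state contains more than one complete item.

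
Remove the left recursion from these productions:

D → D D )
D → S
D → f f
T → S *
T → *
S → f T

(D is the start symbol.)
D → S D'
D → f f D'
D' → D ) D'
D' → ε
T → S *
T → *
S → f T

D is directly left-recursive. The standard transformation for
  A → A α₁ | ... | A α_m | β₁ | ... | β_n
is
  A  → β₁ A' | ... | β_n A'
  A' → α₁ A' | ... | α_m A' | ε

D → S becomes D → S D'
D → f f becomes D → f f D'
D → D D ) becomes D' → D ) D'
Add D' → ε

Productions for other non-terminals are unchanged:
  T → S *
  T → *
  S → f T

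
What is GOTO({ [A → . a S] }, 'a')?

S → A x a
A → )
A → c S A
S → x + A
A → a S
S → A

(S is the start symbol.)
GOTO(I, 'a') = CLOSURE({ [A → αX.β] : [A → α.Xβ] ∈ I, X = 'a' })

Items with dot before 'a', with the dot advanced:
  [A → . a S] → [A → a . S]
Closure of the advanced items:
  [A → a . S] has the dot before S: add [S → . A x a], [S → . x + A], [S → . A]
  [S → . A x a] has the dot before A: add [A → . )], [A → . c S A], [A → . a S]

GOTO = { [A → . )], [A → . a S], [A → . c S A], [A → a . S], [S → . A x a], [S → . A], [S → . x + A] }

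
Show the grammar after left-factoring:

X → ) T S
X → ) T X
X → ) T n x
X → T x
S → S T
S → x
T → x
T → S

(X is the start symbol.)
Left-factoring transforms A → αβ₁ | αβ₂ into A → αA' and A' → β₁ | β₂
(α is the longest common prefix among the alternatives). Repeat until
no nonterminal has two alternatives with a common prefix.

Round 1: X has alternatives sharing prefix ') T'. Introduce X': X → ) T X'
  Add: X' → S
  Add: X' → X
  Add: X' → n x

No remaining common prefixes — done.

Resulting grammar:
X → ) T X'
X' → S
X' → X
X' → n x
X → T x
S → S T
S → x
T → x
T → S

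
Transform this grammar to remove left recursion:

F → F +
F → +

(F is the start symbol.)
F is directly left-recursive. The standard transformation for
  A → A α₁ | ... | A α_m | β₁ | ... | β_n
is
  A  → β₁ A' | ... | β_n A'
  A' → α₁ A' | ... | α_m A' | ε

F → + becomes F → + F'
F → F + becomes F' → + F'
Add F' → ε

Resulting grammar:
F → + F'
F' → + F'
F' → ε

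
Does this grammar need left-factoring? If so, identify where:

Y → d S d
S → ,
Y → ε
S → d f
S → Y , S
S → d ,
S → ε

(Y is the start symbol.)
Left-factoring is needed when two productions for the same non-terminal
share a common prefix on the right-hand side.

Productions for Y:
  Y → d S d
  Y → ε
Productions for S:
  S → ,
  S → d f
  S → Y , S
  S → d ,
  S → ε

Found common prefix 'd' in productions for S

Answer: Yes, S has productions with common prefix 'd'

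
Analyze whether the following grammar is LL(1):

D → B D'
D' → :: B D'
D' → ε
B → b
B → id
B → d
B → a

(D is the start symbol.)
Relevant sets:
  FOLLOW(D') = { $ }

For D':
  PREDICT(D' → :: B D') = { '::' }
  PREDICT(D' → ε) = { $ }
For B:
  PREDICT(B → b) = { 'b' }
  PREDICT(B → id) = { 'id' }
  PREDICT(B → d) = { 'd' }
  PREDICT(B → a) = { 'a' }
D has a single production, so nothing to check there.

All predict sets are disjoint. The grammar IS LL(1).

Answer: Yes, the grammar is LL(1).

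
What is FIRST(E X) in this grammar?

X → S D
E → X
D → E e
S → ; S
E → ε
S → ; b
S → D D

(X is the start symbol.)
{ ';', 'e' }

FIRST sets of the non-terminals involved (from the grammar, by fixed-point iteration):
  FIRST(E) = { ';', 'e', ε }
  FIRST(X) = { ';', 'e' }

To compute FIRST(E X), process the symbols left to right:
Symbol E is a non-terminal. Add FIRST(E) \ {ε} = { ';', 'e' }
E is nullable (ε ∈ FIRST(E)), continue to the next symbol.
Symbol X is a non-terminal. Add FIRST(X) \ {ε} = { ';', 'e' }
X is not nullable (ε ∉ FIRST(X)), so stop here.
FIRST(E X) = { ';', 'e' }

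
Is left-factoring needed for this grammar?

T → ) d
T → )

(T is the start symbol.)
Left-factoring is needed when two productions for the same non-terminal
share a common prefix on the right-hand side.

Productions for T:
  T → ) d
  T → )

Found common prefix ')' in productions for T

Answer: Yes, T has productions with common prefix ')'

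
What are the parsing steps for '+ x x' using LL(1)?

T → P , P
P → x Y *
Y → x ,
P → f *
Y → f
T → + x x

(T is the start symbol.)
LL(1) parsing maintains a stack (initially the start symbol over $) and the input. At each step: if the stack top is a terminal, match it against the current input token; if it is a non-terminal N, replace it with the RHS of M[N, lookahead] (the unique production whose predict set contains the lookahead).

Stack is shown with the top on the left.

Stack    Input    Action
------------------------
T $      + x x $  output T → + x x
+ x x $  + x x $  match '+'
x x $    x x $    match 'x'
x $      x $      match 'x'
$        $        accept

The string is accepted.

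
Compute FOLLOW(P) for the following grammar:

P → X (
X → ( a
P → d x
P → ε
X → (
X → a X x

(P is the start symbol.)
To compute FOLLOW(P), find every occurrence of P on a right-hand side N → α P β: add FIRST(β) \ {ε}, and if β is empty or nullable also add FOLLOW(N). Iterate to a fixed point.

P is the start symbol, so $ ∈ FOLLOW(P).
P does not occur on any right-hand side.

Taking the union: FOLLOW(P) = { $ }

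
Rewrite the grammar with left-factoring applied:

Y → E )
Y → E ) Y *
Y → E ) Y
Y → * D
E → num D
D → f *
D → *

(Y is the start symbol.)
Y → E ) Y'
Y' → ε
Y' → Y Y''
Y'' → *
Y'' → ε
Y → * D
E → num D
D → f *
D → *

Left-factoring transforms A → αβ₁ | αβ₂ into A → αA' and A' → β₁ | β₂
(α is the longest common prefix among the alternatives). Repeat until
no nonterminal has two alternatives with a common prefix.

Round 1: Y has alternatives sharing prefix 'E )'. Introduce Y': Y → E ) Y'
  Add: Y' → ε
  Add: Y' → Y *
  Add: Y' → Y

Round 2: Y' has alternatives sharing prefix 'Y'. Introduce Y'': Y' → Y Y''
  Add: Y'' → *
  Add: Y'' → ε

No remaining common prefixes — done.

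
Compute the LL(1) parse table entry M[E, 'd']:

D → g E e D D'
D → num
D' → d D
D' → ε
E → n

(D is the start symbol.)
Empty (error entry)

To find M[E, 'd'], we find productions for E where 'd' is in the predict set (PREDICT(N → α) = (FIRST(α) \ {ε}) ∪ (FOLLOW(N) if α ⇒* ε)).

E → n: PREDICT = { 'n' }

M[E, 'd'] is empty (no production applies)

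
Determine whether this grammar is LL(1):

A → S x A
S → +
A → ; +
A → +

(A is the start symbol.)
A grammar is LL(1) if for each non-terminal N with multiple productions, the predict sets of those productions are pairwise disjoint, where PREDICT(N → α) = (FIRST(α) \ {ε}) ∪ (FOLLOW(N) if α ⇒* ε).

Relevant sets:
  FIRST(S) = { '+' }

For A:
  PREDICT(A → S x A) = { '+' }
  PREDICT(A → ';' '+') = { ';' }
  PREDICT(A → '+') = { '+' }
S has a single production, so nothing to check there.

Conflict found: Predict set conflict for A: { '+' }
The grammar is NOT LL(1).

Answer: No. Predict set conflict for A: { '+' }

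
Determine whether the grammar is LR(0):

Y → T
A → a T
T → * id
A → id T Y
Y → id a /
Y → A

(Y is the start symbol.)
Augment with Y' → Y and build the canonical LR(0) collection (I0 = CLOSURE({[Y' → . Y]}), then GOTO on every symbol after a dot until no new states appear). It has 13 states:
  I0: { [A → . a T], [A → . id T Y], [T → . * id], [Y → . A], [Y → . T], [Y → . id a /], [Y' → . Y] }  — shift
  I1: { [T → * . id] }  — shift
  I2: { [Y → A .] }  — reduce
  I3: { [Y → T .] }  — reduce
  I4: { [Y' → Y .] }  — accept
  I5: { [A → a . T], [T → . * id] }  — shift
  I6: { [A → id . T Y], [T → . * id], [Y → id . a /] }  — shift
  I7: { [A → . a T], [A → . id T Y], [A → id T . Y], [T → . * id], [Y → . A], [Y → . T], [Y → . id a /] }  — shift
  I8: { [Y → id a . /] }  — shift
  I9: { [Y → id a / .] }  — reduce
  I10: { [A → id T Y .] }  — reduce
  I11: { [A → a T .] }  — reduce
  I12: { [T → * id .] }  — reduce

Every state is either a pure shift/goto state or contains exactly one complete item and nothing to shift — no conflicts. The grammar is LR(0).

Answer: Yes, the grammar is LR(0)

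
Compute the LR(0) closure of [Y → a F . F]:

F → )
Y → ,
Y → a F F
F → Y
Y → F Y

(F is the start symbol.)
{ [F → . )], [F → . Y], [Y → . ,], [Y → . F Y], [Y → . a F F], [Y → a F . F] }

Start with: [Y → a F . F]
  [Y → a F . F] has the dot before F: add [F → . )], [F → . Y]
  [F → . Y] has the dot before Y: add [Y → . ,], [Y → . a F F], [Y → . F Y]
No further items can be added.

CLOSURE = { [F → . )], [F → . Y], [Y → . ,], [Y → . F Y], [Y → . a F F], [Y → a F . F] }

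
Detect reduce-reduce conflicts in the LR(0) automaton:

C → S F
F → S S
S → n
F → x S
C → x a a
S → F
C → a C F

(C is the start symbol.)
A reduce-reduce conflict occurs when an LR(0) state has two complete items [A → α .] and [B → β .] — both call for a reduction, and with no lookahead the parser cannot choose between them.

Augment with C' → C and build the canonical LR(0) collection (I0 = CLOSURE({[C' → . C]}), then GOTO on every symbol after a dot until no new states appear). It has 16 states:
  I0: { [C → . S F], [C → . a C F], [C → . x a a], [C' → . C], [F → . S S], [F → . x S], [S → . F], [S → . n] }  — shift
  I1: { [C' → C .] }  — accept
  I2: { [S → F .] }  — reduce
  I3: { [C → S . F], [F → . S S], [F → . x S], [F → S . S], [S → . F], [S → . n] }  — shift
  I4: { [C → . S F], [C → . a C F], [C → . x a a], [C → a . C F], [F → . S S], [F → . x S], [S → . F], [S → . n] }  — shift
  I5: { [S → n .] }  — reduce
  I6: { [C → x . a a], [F → . S S], [F → . x S], [F → x . S], [S → . F], [S → . n] }  — shift
  I7: { [F → . S S], [F → . x S], [F → S . S], [F → x S .], [S → . F], [S → . n] }  — shift, reduce
  I8: { [C → x a . a] }  — shift
  I9: { [F → . S S], [F → . x S], [F → x . S], [S → . F], [S → . n] }  — shift
  I10: { [C → x a a .] }  — reduce
  I11: { [F → . S S], [F → . x S], [F → S . S], [F → S S .], [S → . F], [S → . n] }  — shift, reduce
  I12: { [C → a C . F], [F → . S S], [F → . x S], [S → . F], [S → . n] }  — shift
  I13: { [C → a C F .], [S → F .] }  — 2 reduces
  I14: { [F → . S S], [F → . x S], [F → S . S], [S → . F], [S → . n] }  — shift
  I15: { [C → S F .], [S → F .] }  — 2 reduces

I13 contains complete items [C → a C F .], [S → F .] — reduce-reduce conflict.
I15 contains complete items [C → S F .], [S → F .] — reduce-reduce conflict.

Answer: Yes — I13: [C → a C F .] vs [S → F .]; I15: [C → S F .] vs [S → F .]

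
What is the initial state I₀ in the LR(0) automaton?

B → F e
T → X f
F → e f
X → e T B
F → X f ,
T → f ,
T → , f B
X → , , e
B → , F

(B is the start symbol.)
{ [B → . , F], [B → . F e], [B' → . B], [F → . X f ,], [F → . e f], [X → . , , e], [X → . e T B] }

First, augment the grammar with B' → B
I₀ = CLOSURE({ [B' → . B] }):
  [B' → . B] has the dot before B: add [B → . F e], [B → . , F]
  [B → . F e] has the dot before F: add [F → . e f], [F → . X f ,]
  [F → . X f ,] has the dot before X: add [X → . e T B], [X → . , , e]
No further items can be added.

I₀ = { [B → . , F], [B → . F e], [B' → . B], [F → . X f ,], [F → . e f], [X → . , , e], [X → . e T B] }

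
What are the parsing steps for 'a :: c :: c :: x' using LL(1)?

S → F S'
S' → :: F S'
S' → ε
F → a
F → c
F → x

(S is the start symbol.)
Stack is shown with the top on the left.

Stack      Input               Action
-------------------------------------
S $        a :: c :: c :: x $  output S → F S'
F S' $     a :: c :: c :: x $  output F → a
a S' $     a :: c :: c :: x $  match 'a'
S' $       :: c :: c :: x $    output S' → :: F S'
:: F S' $  :: c :: c :: x $    match '::'
F S' $     c :: c :: x $       output F → c
c S' $     c :: c :: x $       match 'c'
S' $       :: c :: x $         output S' → :: F S'
:: F S' $  :: c :: x $         match '::'
F S' $     c :: x $            output F → c
c S' $     c :: x $            match 'c'
S' $       :: x $              output S' → :: F S'
:: F S' $  :: x $              match '::'
F S' $     x $                 output F → x
x S' $     x $                 match 'x'
S' $       $                   output S' → ε
$          $                   accept

The string is accepted.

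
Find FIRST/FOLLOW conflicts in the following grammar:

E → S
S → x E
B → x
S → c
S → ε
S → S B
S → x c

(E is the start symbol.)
Yes. S → x E with FOLLOW(S) on { 'x' }; S → S B with FOLLOW(S) on { 'x' }; S → x c with FOLLOW(S) on { 'x' }

Nullable non-terminals: E, S.
FIRST sets used below: FIRST(S) = { 'c', 'x', ε }, FIRST(B) = { 'x' }
E has a nullable alternative but only one production, so nothing to check.

S: nullable alternative(s) S → ε; FOLLOW(S) = { $, 'x' }
  S → x E: FIRST \ {ε} = { 'x' } — overlaps FOLLOW(S) on { 'x' }: CONFLICT
  S → c: FIRST \ {ε} = { 'c' } — disjoint from FOLLOW(S)
  S → ε: FIRST \ {ε} = { } — this is the only nullable alternative, skip
  S → S B: FIRST \ {ε} = { 'c', 'x' } — overlaps FOLLOW(S) on { 'x' }: CONFLICT
  S → x c: FIRST \ {ε} = { 'x' } — overlaps FOLLOW(S) on { 'x' }: CONFLICT

B has no nullable alternative, so no FIRST/FOLLOW check is needed there.

So the grammar has 3 FIRST/FOLLOW conflicts (marked CONFLICT above).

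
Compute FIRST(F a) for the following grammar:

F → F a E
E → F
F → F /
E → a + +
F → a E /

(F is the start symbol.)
FIRST sets of the non-terminals involved (from the grammar, by fixed-point iteration):
  FIRST(F) = { 'a' }

To compute FIRST(F a), process the symbols left to right:
Symbol F is a non-terminal. Add FIRST(F) \ {ε} = { 'a' }
F is not nullable (ε ∉ FIRST(F)), so stop here.
FIRST(F a) = { 'a' }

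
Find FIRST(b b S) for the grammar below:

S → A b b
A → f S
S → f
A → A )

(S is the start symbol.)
{ 'b' }

To compute FIRST(b b S), process the symbols left to right:
Symbol b is a terminal. Add 'b' and stop.
FIRST(b b S) = { 'b' }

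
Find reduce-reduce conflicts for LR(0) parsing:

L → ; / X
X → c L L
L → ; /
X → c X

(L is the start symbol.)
Augment with L' → L and build the canonical LR(0) collection (I0 = CLOSURE({[L' → . L]}), then GOTO on every symbol after a dot until no new states appear). It has 9 states:
  I0: { [L → . ; / X], [L → . ; /], [L' → . L] }  — shift
  I1: { [L → ; . / X], [L → ; . /] }  — shift
  I2: { [L' → L .] }  — accept
  I3: { [L → ; / . X], [L → ; / .], [X → . c L L], [X → . c X] }  — shift, reduce
  I4: { [L → ; / X .] }  — reduce
  I5: { [L → . ; / X], [L → . ; /], [X → . c L L], [X → . c X], [X → c . L L], [X → c . X] }  — shift
  I6: { [L → . ; / X], [L → . ; /], [X → c L . L] }  — shift
  I7: { [X → c X .] }  — reduce
  I8: { [X → c L L .] }  — reduce

No state contains more than one complete item.

Answer: No reduce-reduce conflicts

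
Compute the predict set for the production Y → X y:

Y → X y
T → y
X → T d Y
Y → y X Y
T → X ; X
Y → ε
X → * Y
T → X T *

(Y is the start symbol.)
PREDICT(Y → X y) = (FIRST(RHS) \ {ε}) ∪ (FOLLOW(Y) if ε ∈ FIRST(RHS), i.e. RHS ⇒* ε)
FIRST(X) = { '*', 'y' }
FIRST(X y) = { '*', 'y' }
ε ∉ FIRST(X y), so FOLLOW(Y) is not added.
PREDICT(Y → X y) = { '*', 'y' }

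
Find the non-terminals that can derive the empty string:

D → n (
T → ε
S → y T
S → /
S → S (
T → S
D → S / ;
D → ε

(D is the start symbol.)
{ 'D', 'T' }

ε-productions: T → ε, D → ε
So T, D are immediately nullable.
No further non-terminal can be added: every production for the remaining non-terminals contains a terminal or a non-nullable non-terminal.
Nullable = { 'D', 'T' }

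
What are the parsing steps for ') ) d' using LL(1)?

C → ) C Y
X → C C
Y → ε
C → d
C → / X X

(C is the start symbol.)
Stack is shown with the top on the left.

Stack      Input    Action
--------------------------
C $        ) ) d $  output C → ) C Y
) C Y $    ) ) d $  match ')'
C Y $      ) d $    output C → ) C Y
) C Y Y $  ) d $    match ')'
C Y Y $    d $      output C → d
d Y Y $    d $      match 'd'
Y Y $      $        output Y → ε
Y $        $        output Y → ε
$          $        accept

The string is accepted.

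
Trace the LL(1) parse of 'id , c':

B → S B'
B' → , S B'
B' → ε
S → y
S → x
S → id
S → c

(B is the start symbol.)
Stack is shown with the top on the left.

Stack     Input     Action
--------------------------
B $       id , c $  output B → S B'
S B' $    id , c $  output S → id
id B' $   id , c $  match 'id'
B' $      , c $     output B' → , S B'
, S B' $  , c $     match ','
S B' $    c $       output S → c
c B' $    c $       match 'c'
B' $      $         output B' → ε
$         $         accept

The string is accepted.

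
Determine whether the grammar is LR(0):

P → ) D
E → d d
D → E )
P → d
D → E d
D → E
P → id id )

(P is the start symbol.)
A grammar is LR(0) if no state in the canonical LR(0) collection has:
  - both a shift item (dot before a terminal) and a complete item (shift-reduce conflict), or
  - two or more complete items (reduce-reduce conflict; the accept item [P' → P .] counts as a complete item here).

Augment with P' → P and build the canonical LR(0) collection (I0 = CLOSURE({[P' → . P]}), then GOTO on every symbol after a dot until no new states appear). It has 13 states:
  I0: { [P → . ) D], [P → . d], [P → . id id )], [P' → . P] }  — shift
  I1: { [D → . E )], [D → . E d], [D → . E], [E → . d d], [P → ) . D] }  — shift
  I2: { [P' → P .] }  — accept
  I3: { [P → d .] }  — reduce
  I4: { [P → id . id )] }  — shift
  I5: { [P → id id . )] }  — shift
  I6: { [P → id id ) .] }  — reduce
  I7: { [P → ) D .] }  — reduce
  I8: { [D → E . )], [D → E . d], [D → E .] }  — shift, reduce
  I9: { [E → d . d] }  — shift
  I10: { [E → d d .] }  — reduce
  I11: { [D → E ) .] }  — reduce
  I12: { [D → E d .] }  — reduce

Conflict in state I8:
  Shift-reduce conflict between [D → E .] and [D → E . )]
So the grammar is NOT LR(0).

Answer: No. Shift-reduce conflict between [D → E .] and [D → E . )]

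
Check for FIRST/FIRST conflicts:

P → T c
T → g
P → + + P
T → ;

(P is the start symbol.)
FIRST sets of the non-terminals at (or reachable through a nullable prefix from) the front of some alternative:
  FIRST(T) = { ';', 'g' }

Productions for P:
  P → T c: FIRST = { ';', 'g' }
  P → + + P: FIRST = { '+' }
Productions for T:
  T → g: FIRST = { 'g' }
  T → ;: FIRST = { ';' }

All alternatives of each non-terminal have pairwise disjoint FIRST sets.

Answer: No FIRST/FIRST conflicts.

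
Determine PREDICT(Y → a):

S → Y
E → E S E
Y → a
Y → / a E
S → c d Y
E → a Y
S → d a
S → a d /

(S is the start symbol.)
{ 'a' }

PREDICT(Y → a) = (FIRST(RHS) \ {ε}) ∪ (FOLLOW(Y) if ε ∈ FIRST(RHS), i.e. RHS ⇒* ε)
FIRST(a) = { 'a' }
ε ∉ FIRST(a), so FOLLOW(Y) is not added.
PREDICT(Y → a) = { 'a' }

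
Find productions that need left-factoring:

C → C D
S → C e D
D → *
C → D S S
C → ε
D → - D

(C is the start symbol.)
No, left-factoring is not needed

Left-factoring is needed when two productions for the same non-terminal
share a common prefix on the right-hand side.

Productions for C:
  C → C D
  C → D S S
  C → ε
Productions for D:
  D → *
  D → - D

No common prefixes found.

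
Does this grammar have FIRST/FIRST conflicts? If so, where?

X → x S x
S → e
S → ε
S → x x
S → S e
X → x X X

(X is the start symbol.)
Yes. X → x S x / X → x X X on { 'x' }; S → e / S → S e on { 'e' }; S → x x / S → S e on { 'x' }

FIRST sets of the non-terminals at (or reachable through a nullable prefix from) the front of some alternative:
  FIRST(S) = { 'e', 'x', ε }

Productions for X:
  X → x S x: FIRST = { 'x' }
  X → x X X: FIRST = { 'x' }
Productions for S:
  S → e: FIRST = { 'e' }
  S → ε: FIRST = { ε }
  S → x x: FIRST = { 'x' }
  S → S e: FIRST = { 'e', 'x' }

Conflict for X: X → x S x and X → x X X
  Overlap: { 'x' }
Conflict for S: S → e and S → S e
  Overlap: { 'e' }
Conflict for S: S → x x and S → S e
  Overlap: { 'x' }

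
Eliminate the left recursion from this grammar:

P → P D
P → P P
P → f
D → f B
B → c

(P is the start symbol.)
P is directly left-recursive. The standard transformation for
  A → A α₁ | ... | A α_m | β₁ | ... | β_n
is
  A  → β₁ A' | ... | β_n A'
  A' → α₁ A' | ... | α_m A' | ε

P → f becomes P → f P'
P → P D becomes P' → D P'
P → P P becomes P' → P P'
Add P' → ε

Productions for other non-terminals are unchanged:
  D → f B
  B → c

Resulting grammar:
P → f P'
P' → D P'
P' → P P'
P' → ε
D → f B
B → c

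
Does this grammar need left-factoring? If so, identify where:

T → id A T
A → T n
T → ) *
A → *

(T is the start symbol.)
Left-factoring is needed when two productions for the same non-terminal
share a common prefix on the right-hand side.

Productions for T:
  T → id A T
  T → ) *
Productions for A:
  A → T n
  A → *

No common prefixes found.

Answer: No, left-factoring is not needed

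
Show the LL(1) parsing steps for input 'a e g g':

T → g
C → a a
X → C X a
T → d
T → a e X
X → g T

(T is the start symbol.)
LL(1) parsing maintains a stack (initially the start symbol over $) and the input. At each step: if the stack top is a terminal, match it against the current input token; if it is a non-terminal N, replace it with the RHS of M[N, lookahead] (the unique production whose predict set contains the lookahead).

Stack is shown with the top on the left.

Stack    Input      Action
--------------------------
T $      a e g g $  output T → a e X
a e X $  a e g g $  match 'a'
e X $    e g g $    match 'e'
X $      g g $      output X → g T
g T $    g g $      match 'g'
T $      g $        output T → g
g $      g $        match 'g'
$        $          accept

The string is accepted.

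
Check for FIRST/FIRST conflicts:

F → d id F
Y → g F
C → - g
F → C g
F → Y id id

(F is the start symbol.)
No FIRST/FIRST conflicts.

A FIRST/FIRST conflict occurs when two productions N → α and N → β for the same non-terminal have FIRST(α) ∩ FIRST(β) ≠ ∅ (with ε ∈ FIRST of a nullable right-hand side, so two nullable alternatives also conflict).

FIRST sets of the non-terminals at (or reachable through a nullable prefix from) the front of some alternative:
  FIRST(C) = { '-' }
  FIRST(Y) = { 'g' }

Productions for F:
  F → d id F: FIRST = { 'd' }
  F → C g: FIRST = { '-' }
  F → Y id id: FIRST = { 'g' }
Y, C have only one production, so no FIRST/FIRST conflict is possible there.

All alternatives of each non-terminal have pairwise disjoint FIRST sets.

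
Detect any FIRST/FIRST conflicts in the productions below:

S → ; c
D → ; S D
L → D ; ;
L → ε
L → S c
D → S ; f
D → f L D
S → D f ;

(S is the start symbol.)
A FIRST/FIRST conflict occurs when two productions N → α and N → β for the same non-terminal have FIRST(α) ∩ FIRST(β) ≠ ∅ (with ε ∈ FIRST of a nullable right-hand side, so two nullable alternatives also conflict).

FIRST sets of the non-terminals at (or reachable through a nullable prefix from) the front of some alternative:
  FIRST(D) = { ';', 'f' }
  FIRST(S) = { ';', 'f' }

Productions for S:
  S → ; c: FIRST = { ';' }
  S → D f ;: FIRST = { ';', 'f' }
Productions for D:
  D → ; S D: FIRST = { ';' }
  D → S ; f: FIRST = { ';', 'f' }
  D → f L D: FIRST = { 'f' }
Productions for L:
  L → D ; ;: FIRST = { ';', 'f' }
  L → ε: FIRST = { ε }
  L → S c: FIRST = { ';', 'f' }

Conflict for S: S → ; c and S → D f ;
  Overlap: { ';' }
Conflict for D: D → ; S D and D → S ; f
  Overlap: { ';' }
Conflict for D: D → S ; f and D → f L D
  Overlap: { 'f' }
Conflict for L: L → D ; ; and L → S c
  Overlap: { ';', 'f' }

Answer: Yes. S → ';' c / S → D f ';' on { ';' }; D → ';' S D / D → S ';' f on { ';' }; D → S ';' f / D → f L D on { 'f' }; L → D ';' ';' / L → S c on { ';', 'f' }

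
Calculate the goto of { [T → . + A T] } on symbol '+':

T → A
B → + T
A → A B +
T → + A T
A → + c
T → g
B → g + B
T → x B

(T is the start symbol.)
GOTO(I, '+') = CLOSURE({ [A → αX.β] : [A → α.Xβ] ∈ I, X = '+' })

Items with dot before '+', with the dot advanced:
  [T → . + A T] → [T → + . A T]
Closure of the advanced items:
  [T → + . A T] has the dot before A: add [A → . A B +], [A → . + c]

GOTO = { [A → . + c], [A → . A B +], [T → + . A T] }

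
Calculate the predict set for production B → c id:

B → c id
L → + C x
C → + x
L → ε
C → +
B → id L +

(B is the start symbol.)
{ 'c' }

PREDICT(B → c id) = (FIRST(RHS) \ {ε}) ∪ (FOLLOW(B) if ε ∈ FIRST(RHS), i.e. RHS ⇒* ε)
FIRST(c id) = { 'c' }
ε ∉ FIRST(c id), so FOLLOW(B) is not added.
PREDICT(B → c id) = { 'c' }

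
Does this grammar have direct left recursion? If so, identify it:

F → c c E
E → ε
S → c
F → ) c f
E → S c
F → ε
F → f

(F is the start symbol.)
No direct left recursion

F → c c E: starts with c
E → ε: starts with ε
S → c: starts with c
F → ) c f: starts with ')'
E → S c: starts with S
F → ε: starts with ε
F → f: starts with f

No direct left recursion found.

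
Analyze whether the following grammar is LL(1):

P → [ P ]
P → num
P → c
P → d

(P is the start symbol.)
Yes, the grammar is LL(1).

A grammar is LL(1) if for each non-terminal N with multiple productions, the predict sets of those productions are pairwise disjoint, where PREDICT(N → α) = (FIRST(α) \ {ε}) ∪ (FOLLOW(N) if α ⇒* ε).

For P:
  PREDICT(P → '[' P ']') = { '[' }
  PREDICT(P → num) = { 'num' }
  PREDICT(P → c) = { 'c' }
  PREDICT(P → d) = { 'd' }

All predict sets are disjoint. The grammar IS LL(1).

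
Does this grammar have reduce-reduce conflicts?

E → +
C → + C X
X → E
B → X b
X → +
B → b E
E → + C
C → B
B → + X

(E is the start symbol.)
Augment with E' → E and build the canonical LR(0) collection (I0 = CLOSURE({[E' → . E]}), then GOTO on every symbol after a dot until no new states appear). It has 15 states:
  I0: { [E → . + C], [E → . +], [E' → . E] }  — shift
  I1: { [B → . + X], [B → . X b], [B → . b E], [C → . + C X], [C → . B], [E → + . C], [E → + .], [E → . + C], [E → . +], [X → . +], [X → . E] }  — shift, reduce
  I2: { [E' → E .] }  — accept
  I3: { [B → + . X], [B → . + X], [B → . X b], [B → . b E], [C → + . C X], [C → . + C X], [C → . B], [E → + . C], [E → + .], [E → . + C], [E → . +], [X → + .], [X → . +], [X → . E] }  — shift, 2 reduces
  I4: { [C → B .] }  — reduce
  I5: { [E → + C .] }  — reduce
  I6: { [X → E .] }  — reduce
  I7: { [B → X . b] }  — shift
  I8: { [B → b . E], [E → . + C], [E → . +] }  — shift
  I9: { [B → b E .] }  — reduce
  I10: { [B → X b .] }  — reduce
  I11: { [C → + C . X], [E → + C .], [E → . + C], [E → . +], [X → . +], [X → . E] }  — shift, reduce
  I12: { [B → + X .], [B → X . b] }  — shift, reduce
  I13: { [B → . + X], [B → . X b], [B → . b E], [C → . + C X], [C → . B], [E → + . C], [E → + .], [E → . + C], [E → . +], [X → + .], [X → . +], [X → . E] }  — shift, 2 reduces
  I14: { [C → + C X .] }  — reduce

I3 contains complete items [E → + .], [X → + .] — reduce-reduce conflict.
I13 contains complete items [E → + .], [X → + .] — reduce-reduce conflict.

Answer: Yes — I3: [E → + .] vs [X → + .]; I13: [E → + .] vs [X → + .]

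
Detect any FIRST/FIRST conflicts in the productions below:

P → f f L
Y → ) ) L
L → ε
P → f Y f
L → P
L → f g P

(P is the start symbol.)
Yes. P → f f L / P → f Y f on { 'f' }; L → P / L → f g P on { 'f' }

FIRST sets of the non-terminals at (or reachable through a nullable prefix from) the front of some alternative:
  FIRST(P) = { 'f' }

Productions for P:
  P → f f L: FIRST = { 'f' }
  P → f Y f: FIRST = { 'f' }
Productions for L:
  L → ε: FIRST = { ε }
  L → P: FIRST = { 'f' }
  L → f g P: FIRST = { 'f' }
Y has only one production, so no FIRST/FIRST conflict is possible there.

Conflict for P: P → f f L and P → f Y f
  Overlap: { 'f' }
Conflict for L: L → P and L → f g P
  Overlap: { 'f' }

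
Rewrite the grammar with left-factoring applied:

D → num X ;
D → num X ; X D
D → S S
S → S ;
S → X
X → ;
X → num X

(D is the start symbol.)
D → num X ; D'
D' → ε
D' → X D
D → S S
S → S ;
S → X
X → ;
X → num X

Left-factoring transforms A → αβ₁ | αβ₂ into A → αA' and A' → β₁ | β₂
(α is the longest common prefix among the alternatives). Repeat until
no nonterminal has two alternatives with a common prefix.

Round 1: D has alternatives sharing prefix 'num X ;'. Introduce D': D → num X ; D'
  Add: D' → ε
  Add: D' → X D

No remaining common prefixes — done.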